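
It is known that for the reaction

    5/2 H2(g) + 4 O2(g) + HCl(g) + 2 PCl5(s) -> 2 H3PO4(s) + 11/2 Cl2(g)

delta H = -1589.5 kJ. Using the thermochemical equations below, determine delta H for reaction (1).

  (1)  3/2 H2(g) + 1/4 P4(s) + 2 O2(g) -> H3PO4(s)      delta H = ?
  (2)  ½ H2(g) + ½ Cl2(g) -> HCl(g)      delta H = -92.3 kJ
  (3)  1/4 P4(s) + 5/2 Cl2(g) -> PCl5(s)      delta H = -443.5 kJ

(1) × 2: contributes 2·x
(2) reversed: +92.3 kJ
(3) reversed and × 2: (-2)·(-443.5) = +887.0 kJ
-1589.5 = (+92.3) + (+887.0) + 2·x
x = (-1589.5 − (+979.3)) / (2) = -1284.4 kJ

delta H = -1284.4 kJ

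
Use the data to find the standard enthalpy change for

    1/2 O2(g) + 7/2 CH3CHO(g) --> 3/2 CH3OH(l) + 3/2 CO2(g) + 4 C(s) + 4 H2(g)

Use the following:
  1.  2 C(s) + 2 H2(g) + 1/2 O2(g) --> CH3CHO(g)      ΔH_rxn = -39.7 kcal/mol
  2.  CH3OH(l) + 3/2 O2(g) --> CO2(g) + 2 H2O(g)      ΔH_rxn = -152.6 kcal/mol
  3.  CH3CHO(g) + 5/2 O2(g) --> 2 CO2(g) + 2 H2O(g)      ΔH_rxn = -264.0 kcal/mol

ΔH_rxn = -87.7 kcal/mol

eq. 1 reversed and × 2: (-2)·(-39.7) = +79.4 kcal/mol
eq. 2 reversed and × 3/2: (-3/2)·(-152.6) = +228.9 kcal/mol
eq. 3 × 3/2: (3/2)·(-264.0) = -396.0 kcal/mol
Combining the equations, ΔH_rxn = (+79.4) + (+228.9) + (-396.0) = -87.7 kcal/mol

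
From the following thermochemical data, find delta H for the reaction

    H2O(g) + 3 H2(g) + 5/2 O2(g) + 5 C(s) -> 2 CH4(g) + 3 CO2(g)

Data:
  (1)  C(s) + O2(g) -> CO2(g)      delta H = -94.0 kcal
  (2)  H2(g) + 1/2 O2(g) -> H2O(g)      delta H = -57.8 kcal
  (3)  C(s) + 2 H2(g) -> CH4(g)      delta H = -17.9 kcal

(1) × 3 (×3 to match 3 CO2(g) in the target): (3)·(-94.0) = -282.0 kcal
(2) reversed (H2O(g) must end up as a reactant): +57.8 kcal
(3) × 2 (scale by 2 for the 2 CH4(g)): (2)·(-17.9) = -35.8 kcal
Since enthalpy is a state function, delta H = (3)·(-94.0) + (-1)·(-57.8) + (2)·(-17.9) = -260.0 kcal

delta H = -260.0 kcal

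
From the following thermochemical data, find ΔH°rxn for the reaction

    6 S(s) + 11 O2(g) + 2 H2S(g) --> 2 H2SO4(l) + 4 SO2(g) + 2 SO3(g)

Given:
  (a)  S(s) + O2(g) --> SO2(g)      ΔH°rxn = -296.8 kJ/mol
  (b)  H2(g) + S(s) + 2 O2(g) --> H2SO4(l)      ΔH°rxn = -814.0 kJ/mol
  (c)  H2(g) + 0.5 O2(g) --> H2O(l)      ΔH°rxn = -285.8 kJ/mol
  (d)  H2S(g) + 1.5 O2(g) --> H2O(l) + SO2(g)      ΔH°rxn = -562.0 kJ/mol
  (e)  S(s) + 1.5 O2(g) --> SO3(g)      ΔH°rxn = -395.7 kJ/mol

(a) × 2: (2)·(-296.8) = -593.6 kJ/mol
(b) × 2 (scale by 2 for the 2 H2SO4(l)): (2)·(-814.0) = -1628.0 kJ/mol
(c) reversed and × 2: (-2)·(-285.8) = +571.6 kJ/mol
(d) × 2 (×2 to match 2 H2S(g) in the target): (2)·(-562.0) = -1124.0 kJ/mol
(e) × 2 (×2 to match 2 SO3(g) in the target): (2)·(-395.7) = -791.4 kJ/mol
ΔH°rxn = (-593.6) + (-1628.0) + (+571.6) + (-1124.0) + (-791.4) = -3565.4 kJ/mol

ΔH°rxn = -3565.4 kJ/mol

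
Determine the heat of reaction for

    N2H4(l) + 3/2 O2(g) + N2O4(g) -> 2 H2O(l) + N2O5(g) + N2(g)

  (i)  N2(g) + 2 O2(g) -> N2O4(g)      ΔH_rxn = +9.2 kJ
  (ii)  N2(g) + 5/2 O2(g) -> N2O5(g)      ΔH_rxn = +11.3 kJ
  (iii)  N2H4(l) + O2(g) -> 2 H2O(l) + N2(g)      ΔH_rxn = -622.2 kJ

ΔH_rxn = -620.1 kJ

(i) reversed: -9.2 kJ
(ii) as written: +11.3 kJ
(iii) as written: -622.2 kJ
Combining the equations, ΔH_rxn = (-1)·(+9.2) + (1)·(+11.3) + (1)·(-622.2) = -620.1 kJ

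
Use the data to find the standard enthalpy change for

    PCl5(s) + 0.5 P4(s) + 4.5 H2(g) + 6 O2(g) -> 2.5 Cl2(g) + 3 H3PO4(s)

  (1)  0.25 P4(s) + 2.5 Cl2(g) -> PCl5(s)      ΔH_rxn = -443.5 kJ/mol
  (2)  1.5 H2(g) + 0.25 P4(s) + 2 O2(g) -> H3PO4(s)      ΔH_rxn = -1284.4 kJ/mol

ΔH_rxn = -3409.7 kJ/mol

(1) reversed: +443.5 kJ/mol
(2) × 3: (3)·(-1284.4) = -3853.2 kJ/mol
By Hess's law, ΔH_rxn = (-1)·(-443.5) + (3)·(-1284.4) = -3409.7 kJ/mol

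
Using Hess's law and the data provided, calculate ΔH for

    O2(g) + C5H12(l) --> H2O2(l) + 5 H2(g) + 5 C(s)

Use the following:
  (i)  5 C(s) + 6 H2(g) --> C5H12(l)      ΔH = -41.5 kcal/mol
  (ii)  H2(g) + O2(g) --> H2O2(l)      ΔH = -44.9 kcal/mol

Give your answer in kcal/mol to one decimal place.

ΔH = -3.4 kcal/mol

(i) reversed (C5H12(l) must end up as a reactant): +41.5 kcal/mol
(ii) as written (H2O2(l) already on the product side): -44.9 kcal/mol
ΔH = (+41.5) + (-44.9) = -3.4 kcal/mol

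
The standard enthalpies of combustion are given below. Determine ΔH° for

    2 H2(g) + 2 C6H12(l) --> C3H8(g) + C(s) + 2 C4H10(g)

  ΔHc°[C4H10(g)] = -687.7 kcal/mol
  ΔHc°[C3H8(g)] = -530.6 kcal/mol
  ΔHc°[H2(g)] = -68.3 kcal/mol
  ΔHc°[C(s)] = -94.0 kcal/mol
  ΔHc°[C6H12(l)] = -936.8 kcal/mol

With combustion enthalpies, reactants minus products:
= [2·(-68.3) + 2·(-936.8)] − [1·(-530.6) + 1·(-94.0) + 2·(-687.7)]
= -10.2 kcal/mol

ΔH° = -10.2 kcal/mol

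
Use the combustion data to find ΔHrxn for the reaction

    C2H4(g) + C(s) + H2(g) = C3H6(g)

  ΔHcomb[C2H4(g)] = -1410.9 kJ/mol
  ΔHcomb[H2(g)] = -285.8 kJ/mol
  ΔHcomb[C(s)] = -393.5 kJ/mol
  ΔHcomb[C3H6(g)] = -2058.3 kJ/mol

ΔHrxn = -31.9 kJ/mol

Using ΔH = Σ nΔHc°(reactants) − Σ nΔHc°(products):
= [1·(-1410.9) + 1·(-393.5) + 1·(-285.8)] − [1·(-2058.3)]
= -31.9 kJ/mol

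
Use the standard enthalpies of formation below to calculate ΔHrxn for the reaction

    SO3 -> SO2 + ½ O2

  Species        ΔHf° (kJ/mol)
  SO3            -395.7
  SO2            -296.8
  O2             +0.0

ΔH°rxn = Σ nΔHf°(products) − Σ nΔHf°(reactants).
Products: 1·(-296.8) + 1/2·(+0.0) = -296.8
Reactants: 1·(-395.7) = -395.7
ΔHrxn = (-296.8) − (-395.7) = 98.9 kJ/mol

ΔHrxn = 98.9 kJ/mol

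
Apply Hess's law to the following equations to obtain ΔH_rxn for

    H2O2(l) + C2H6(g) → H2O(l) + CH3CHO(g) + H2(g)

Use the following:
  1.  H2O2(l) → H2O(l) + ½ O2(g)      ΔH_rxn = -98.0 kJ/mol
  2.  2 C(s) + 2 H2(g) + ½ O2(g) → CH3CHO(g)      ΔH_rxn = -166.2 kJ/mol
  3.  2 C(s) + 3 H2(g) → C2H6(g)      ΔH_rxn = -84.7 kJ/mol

ΔH_rxn = -179.5 kJ/mol

eq. 1 as written: -98.0 kJ/mol
eq. 2 as written: -166.2 kJ/mol
eq. 3 reversed: +84.7 kJ/mol
ΔH_rxn = (1)·(-98.0) + (1)·(-166.2) + (-1)·(-84.7) = -179.5 kJ/mol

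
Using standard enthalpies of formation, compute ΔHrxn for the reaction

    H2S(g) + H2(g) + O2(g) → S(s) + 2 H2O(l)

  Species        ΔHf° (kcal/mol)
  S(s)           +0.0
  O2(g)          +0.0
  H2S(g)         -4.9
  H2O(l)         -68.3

ΔHrxn = -131.7 kcal/mol

Products: 1·(+0.0) + 2·(-68.3) = -136.6
Reactants: 1·(-4.9) + 1·(+0.0) + 1·(+0.0) = -4.9
ΔHrxn = (-136.6) − (-4.9) = -131.7 kcal/mol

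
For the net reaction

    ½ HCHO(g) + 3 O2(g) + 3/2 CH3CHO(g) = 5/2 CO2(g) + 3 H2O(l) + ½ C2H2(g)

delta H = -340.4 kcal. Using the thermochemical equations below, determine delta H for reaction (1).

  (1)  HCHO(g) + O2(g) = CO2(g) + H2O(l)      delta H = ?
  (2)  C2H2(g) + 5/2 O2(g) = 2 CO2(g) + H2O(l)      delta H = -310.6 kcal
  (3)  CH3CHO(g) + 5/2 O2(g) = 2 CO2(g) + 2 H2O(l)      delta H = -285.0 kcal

delta H = -136.4 kcal

(1) × 1/2: contributes 1/2·x
(2) reversed and × 1/2: (-1/2)·(-310.6) = +155.3 kcal
(3) × 3/2: (3/2)·(-285.0) = -427.5 kcal
-340.4 = (+155.3) + (-427.5) + 1/2·x
x = (-340.4 − (-272.2)) / (1/2) = -136.4 kcal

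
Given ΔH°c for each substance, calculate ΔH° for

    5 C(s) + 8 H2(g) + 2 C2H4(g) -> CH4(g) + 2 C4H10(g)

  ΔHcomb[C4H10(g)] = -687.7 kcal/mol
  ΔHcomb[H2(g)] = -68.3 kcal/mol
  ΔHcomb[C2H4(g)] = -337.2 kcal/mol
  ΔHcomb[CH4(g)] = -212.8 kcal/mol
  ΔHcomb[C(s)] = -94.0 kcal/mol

ΔH° = -102.6 kcal/mol

Using ΔH = Σ nΔHc°(reactants) − Σ nΔHc°(products):
= [5·(-94.0) + 8·(-68.3) + 2·(-337.2)] − [1·(-212.8) + 2·(-687.7)]
= -102.6 kcal/mol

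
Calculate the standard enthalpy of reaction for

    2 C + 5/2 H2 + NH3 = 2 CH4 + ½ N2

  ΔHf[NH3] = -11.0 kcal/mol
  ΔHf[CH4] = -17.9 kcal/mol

ΔH_rxn = -24.8 kcal/mol

ΔH°rxn = Σ nΔHf°(products) − Σ nΔHf°(reactants).
Products: 2·(-17.9) + 1/2·(+0.0) = -35.8
Reactants: 2·(+0.0) + 5/2·(+0.0) + 1·(-11.0) = -11.0
ΔH_rxn = (-35.8) − (-11.0) = -24.8 kcal/mol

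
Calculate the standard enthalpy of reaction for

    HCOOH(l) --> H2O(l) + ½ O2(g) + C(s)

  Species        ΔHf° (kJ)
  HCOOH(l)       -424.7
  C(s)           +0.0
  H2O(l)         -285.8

Products: 1·(-285.8) + 1/2·(+0.0) + 1·(+0.0) = -285.8
Reactants: 1·(-424.7) = -424.7
ΔHrxn = (-285.8) − (-424.7) = 138.9 kJ

ΔHrxn = 138.9 kJ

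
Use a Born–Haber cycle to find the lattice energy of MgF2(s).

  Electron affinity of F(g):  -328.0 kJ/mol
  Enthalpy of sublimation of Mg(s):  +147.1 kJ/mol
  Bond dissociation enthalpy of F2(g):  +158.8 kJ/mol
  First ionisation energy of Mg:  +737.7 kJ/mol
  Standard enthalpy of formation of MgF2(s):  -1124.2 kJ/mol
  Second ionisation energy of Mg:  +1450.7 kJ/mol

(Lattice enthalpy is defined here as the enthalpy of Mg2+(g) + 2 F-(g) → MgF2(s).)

ΔHf° = 1·ΔHsub + 1·(ΣIE) + 1·D(F2) + 2·EA + U
-1124.2 = 1·(+147.1) + 1·(+2188.4) + 1·(+158.8) + 2·(-328.0) + U
U = -1124.2 − (+1838.3) = -2962.5 kJ/mol

U = -2962.5 kJ/mol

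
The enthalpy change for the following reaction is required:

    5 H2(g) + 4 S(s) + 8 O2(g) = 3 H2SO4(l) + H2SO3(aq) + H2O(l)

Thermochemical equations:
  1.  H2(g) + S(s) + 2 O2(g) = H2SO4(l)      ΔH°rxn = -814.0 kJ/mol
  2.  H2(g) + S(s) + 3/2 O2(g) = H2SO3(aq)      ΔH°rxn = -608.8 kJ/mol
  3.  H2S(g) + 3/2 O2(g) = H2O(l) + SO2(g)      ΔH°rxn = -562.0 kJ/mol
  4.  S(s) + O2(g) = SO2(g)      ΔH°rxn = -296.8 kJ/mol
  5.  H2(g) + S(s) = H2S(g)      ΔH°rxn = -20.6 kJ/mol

ΔH°rxn = -3336.6 kJ/mol

eq. 1 × 3: (3)·(-814.0) = -2442.0 kJ/mol
eq. 2 as written: -608.8 kJ/mol
eq. 3 as written: -562.0 kJ/mol
eq. 4 reversed: +296.8 kJ/mol
eq. 5 as written: -20.6 kJ/mol
Summing the manipulated equations, ΔH°rxn = (3)·(-814.0) + (1)·(-608.8) + (1)·(-562.0) + (-1)·(-296.8) + (1)·(-20.6) = -3336.6 kJ/mol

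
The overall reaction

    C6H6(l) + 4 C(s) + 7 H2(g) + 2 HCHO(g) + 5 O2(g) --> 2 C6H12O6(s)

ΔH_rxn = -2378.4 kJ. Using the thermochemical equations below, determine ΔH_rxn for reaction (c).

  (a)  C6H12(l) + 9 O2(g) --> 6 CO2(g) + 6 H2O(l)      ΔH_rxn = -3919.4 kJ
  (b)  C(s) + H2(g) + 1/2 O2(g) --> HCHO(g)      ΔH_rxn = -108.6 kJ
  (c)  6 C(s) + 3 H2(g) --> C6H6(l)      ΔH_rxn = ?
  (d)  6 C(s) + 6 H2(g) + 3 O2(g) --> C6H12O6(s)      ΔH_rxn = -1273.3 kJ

(a): not needed (CO2(g) appears nowhere else).
(b) reversed and × 2 (HCHO(g) must end up as a reactant; ×2 to match 2 HCHO(g) in the target): (-2)·(-108.6) = +217.2 kJ
(c) reversed (C6H6(l) must end up as a reactant): contributes −x
(d) × 2 (scale by 2 for the 2 C6H12O6(s)): (2)·(-1273.3) = -2546.6 kJ
-2378.4 = (+217.2) + (-2546.6) − x
x = (-2378.4 − (-2329.4)) / (-1) = 49.0 kJ

ΔH_rxn = 49.0 kJ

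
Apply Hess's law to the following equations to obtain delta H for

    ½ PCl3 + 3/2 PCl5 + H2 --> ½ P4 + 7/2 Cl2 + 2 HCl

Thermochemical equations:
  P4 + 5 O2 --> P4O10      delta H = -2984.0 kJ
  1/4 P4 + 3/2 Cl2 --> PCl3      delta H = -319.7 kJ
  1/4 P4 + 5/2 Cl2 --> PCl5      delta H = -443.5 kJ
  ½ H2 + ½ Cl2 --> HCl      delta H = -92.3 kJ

delta H = 640.5 kJ

equation 1: not needed (O2 appears nowhere else).
equation 2 reversed and × 1/2 (PCl3 must end up as a reactant; ×1/2 to match 1/2 PCl3 in the target): (-1/2)·(-319.7) = +159.85 kJ
equation 3 reversed and × 3/2 (PCl5 must end up as a reactant; ×3/2 to match 3/2 PCl5 in the target): (-3/2)·(-443.5) = +665.25 kJ
equation 4 × 2 (scale by 2 for the 2 HCl): (2)·(-92.3) = -184.6 kJ
delta H = (+159.85) + (+665.25) + (-184.6) = 640.5 kJ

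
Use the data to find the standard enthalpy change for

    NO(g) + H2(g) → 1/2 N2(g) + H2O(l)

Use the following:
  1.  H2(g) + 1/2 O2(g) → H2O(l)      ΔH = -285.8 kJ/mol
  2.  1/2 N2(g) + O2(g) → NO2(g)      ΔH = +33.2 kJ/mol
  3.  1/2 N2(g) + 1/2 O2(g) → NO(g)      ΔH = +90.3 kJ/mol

eq. 1 as written (H2O(l) already on the product side): -285.8 kJ/mol
eq. 2: not needed (NO2(g) appears nowhere else).
eq. 3 reversed (NO(g) must end up as a reactant): -90.3 kJ/mol
ΔH = (1)·(-285.8) + (-1)·(+90.3) = -376.1 kJ/mol

ΔH = -376.1 kJ/mol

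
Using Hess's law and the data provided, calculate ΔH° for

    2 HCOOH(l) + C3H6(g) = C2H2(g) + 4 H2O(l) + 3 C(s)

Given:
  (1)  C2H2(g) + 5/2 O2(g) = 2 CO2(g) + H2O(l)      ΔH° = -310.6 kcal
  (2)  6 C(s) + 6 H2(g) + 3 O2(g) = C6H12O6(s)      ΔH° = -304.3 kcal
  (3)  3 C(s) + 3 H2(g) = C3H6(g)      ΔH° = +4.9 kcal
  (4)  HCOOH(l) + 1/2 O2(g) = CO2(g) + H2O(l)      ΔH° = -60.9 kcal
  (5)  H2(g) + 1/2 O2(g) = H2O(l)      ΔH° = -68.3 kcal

ΔH° = -21.0 kcal

(1) reversed: +310.6 kcal
(2): not needed.
(3) reversed: -4.9 kcal
(4) × 2: (2)·(-60.9) = -121.8 kcal
(5) × 3: (3)·(-68.3) = -204.9 kcal
Combining the equations, ΔH° = (-1)·(-310.6) + (-1)·(+4.9) + (2)·(-60.9) + (3)·(-68.3) = -21.0 kcal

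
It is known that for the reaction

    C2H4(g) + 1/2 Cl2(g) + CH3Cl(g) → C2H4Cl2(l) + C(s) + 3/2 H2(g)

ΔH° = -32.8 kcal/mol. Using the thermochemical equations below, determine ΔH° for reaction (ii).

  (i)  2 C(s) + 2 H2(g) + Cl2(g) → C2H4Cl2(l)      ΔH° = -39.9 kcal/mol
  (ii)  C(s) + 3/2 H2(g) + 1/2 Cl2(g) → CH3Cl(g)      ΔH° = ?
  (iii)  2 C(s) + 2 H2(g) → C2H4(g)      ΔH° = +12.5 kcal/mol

(i) as written: -39.9 kcal/mol
(ii) reversed: contributes −x
(iii) reversed: -12.5 kcal/mol
-32.8 = (-39.9) + (-12.5) − x
x = (-32.8 − (-52.4)) / (-1) = -19.6 kcal/mol

ΔH° = -19.6 kcal/mol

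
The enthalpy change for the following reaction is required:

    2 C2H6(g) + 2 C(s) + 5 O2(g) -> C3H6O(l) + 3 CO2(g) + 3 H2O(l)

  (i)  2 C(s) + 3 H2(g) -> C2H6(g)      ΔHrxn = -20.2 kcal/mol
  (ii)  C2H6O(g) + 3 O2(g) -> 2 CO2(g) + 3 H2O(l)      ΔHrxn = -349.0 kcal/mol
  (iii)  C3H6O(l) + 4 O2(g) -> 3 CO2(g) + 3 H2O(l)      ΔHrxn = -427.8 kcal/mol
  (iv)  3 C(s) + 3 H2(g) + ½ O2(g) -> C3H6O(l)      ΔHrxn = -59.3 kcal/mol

(i) reversed and × 2 (C2H6(g) must end up as a reactant; ×2 to match 2 C2H6(g) in the target): (-2)·(-20.2) = +40.4 kcal/mol
(ii): not needed (C2H6O(g) appears nowhere else).
(iii) as written: -427.8 kcal/mol
(iv) × 2: (2)·(-59.3) = -118.6 kcal/mol
ΔHrxn = (-2)·(-20.2) + (1)·(-427.8) + (2)·(-59.3) = -506.0 kcal/mol

ΔHrxn = -506.0 kcal/mol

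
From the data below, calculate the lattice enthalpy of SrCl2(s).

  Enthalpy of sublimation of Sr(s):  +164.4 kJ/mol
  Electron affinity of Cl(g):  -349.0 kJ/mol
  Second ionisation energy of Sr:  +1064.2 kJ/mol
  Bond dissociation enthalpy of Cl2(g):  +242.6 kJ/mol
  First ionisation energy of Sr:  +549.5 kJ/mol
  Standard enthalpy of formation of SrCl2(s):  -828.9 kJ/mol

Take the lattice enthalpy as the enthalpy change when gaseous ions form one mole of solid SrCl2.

ΔHf° = 1·ΔHsub + 1·(ΣIE) + 1·D(Cl2) + 2·EA + U
-828.9 = 1·(+164.4) + 1·(+1613.7) + 1·(+242.6) + 2·(-349.0) + U
U = -828.9 − (+1322.7) = -2151.6 kJ/mol

U = -2151.6 kJ/mol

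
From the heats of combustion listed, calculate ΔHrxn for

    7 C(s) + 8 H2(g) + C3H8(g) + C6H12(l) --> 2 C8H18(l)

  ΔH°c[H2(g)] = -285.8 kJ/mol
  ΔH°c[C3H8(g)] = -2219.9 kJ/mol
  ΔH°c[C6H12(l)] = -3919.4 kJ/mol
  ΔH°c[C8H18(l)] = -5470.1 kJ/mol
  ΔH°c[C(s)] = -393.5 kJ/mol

ΔHrxn = -240.0 kJ/mol

With combustion enthalpies, reactants minus products:
= [7·(-393.5) + 8·(-285.8) + 1·(-2219.9) + 1·(-3919.4)] − [2·(-5470.1)]
= -240.0 kJ/mol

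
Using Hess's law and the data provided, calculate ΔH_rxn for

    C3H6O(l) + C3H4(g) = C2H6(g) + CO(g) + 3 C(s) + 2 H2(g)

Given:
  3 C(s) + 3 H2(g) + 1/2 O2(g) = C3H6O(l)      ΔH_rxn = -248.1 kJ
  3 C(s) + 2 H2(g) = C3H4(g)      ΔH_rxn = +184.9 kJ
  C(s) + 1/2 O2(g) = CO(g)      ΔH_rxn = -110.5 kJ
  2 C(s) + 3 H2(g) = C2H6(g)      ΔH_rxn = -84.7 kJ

ΔH_rxn = -132.0 kJ

equation 1 reversed: +248.1 kJ
equation 2 reversed: -184.9 kJ
equation 3 as written: -110.5 kJ
equation 4 as written: -84.7 kJ
ΔH_rxn = (-1)·(-248.1) + (-1)·(+184.9) + (1)·(-110.5) + (1)·(-84.7) = -132.0 kJ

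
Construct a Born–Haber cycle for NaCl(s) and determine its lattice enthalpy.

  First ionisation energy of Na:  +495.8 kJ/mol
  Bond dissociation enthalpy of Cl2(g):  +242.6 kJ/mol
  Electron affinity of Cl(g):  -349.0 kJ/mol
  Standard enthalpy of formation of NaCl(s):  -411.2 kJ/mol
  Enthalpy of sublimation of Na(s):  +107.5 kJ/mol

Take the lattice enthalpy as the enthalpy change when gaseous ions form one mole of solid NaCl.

U = -786.8 kJ/mol

ΔHf° = 1·ΔHsub + 1·(ΣIE) + 1/2·D(Cl2) + 1·EA + U
-411.2 = 1·(+107.5) + 1·(+495.8) + 1/2·(+242.6) + 1·(-349.0) + U
U = -411.2 − (+375.6) = -786.8 kJ/mol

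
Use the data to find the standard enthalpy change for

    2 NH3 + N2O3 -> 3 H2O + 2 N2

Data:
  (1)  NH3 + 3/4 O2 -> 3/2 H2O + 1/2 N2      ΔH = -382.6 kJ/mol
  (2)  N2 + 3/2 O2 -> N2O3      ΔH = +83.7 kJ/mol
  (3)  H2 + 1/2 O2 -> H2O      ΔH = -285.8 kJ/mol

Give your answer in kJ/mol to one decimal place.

(1) × 2: (2)·(-382.6) = -765.2 kJ/mol
(2) reversed: -83.7 kJ/mol
(3): not needed.
ΔH = (2)·(-382.6) + (-1)·(+83.7) = -848.9 kJ/mol

ΔH = -848.9 kJ/mol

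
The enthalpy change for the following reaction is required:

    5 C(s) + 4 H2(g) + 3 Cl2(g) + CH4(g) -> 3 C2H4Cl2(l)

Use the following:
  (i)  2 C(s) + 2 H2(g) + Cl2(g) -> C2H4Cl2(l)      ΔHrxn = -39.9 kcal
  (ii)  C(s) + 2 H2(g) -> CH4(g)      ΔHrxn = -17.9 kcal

ΔHrxn = -101.8 kcal

(i) × 3: (3)·(-39.9) = -119.7 kcal
(ii) reversed: +17.9 kcal
Since enthalpy is a state function, ΔHrxn = (3)·(-39.9) + (-1)·(-17.9) = -101.8 kcal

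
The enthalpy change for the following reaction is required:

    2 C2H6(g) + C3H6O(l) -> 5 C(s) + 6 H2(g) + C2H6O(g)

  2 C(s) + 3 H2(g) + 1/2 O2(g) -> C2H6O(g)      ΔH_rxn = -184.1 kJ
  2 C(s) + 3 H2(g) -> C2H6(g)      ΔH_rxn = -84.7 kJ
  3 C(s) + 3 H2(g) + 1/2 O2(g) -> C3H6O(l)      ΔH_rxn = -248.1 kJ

ΔH_rxn = 233.4 kJ

equation 1 as written: -184.1 kJ
equation 2 reversed and × 2: (-2)·(-84.7) = +169.4 kJ
equation 3 reversed: +248.1 kJ
Since enthalpy is a state function, ΔH_rxn = (1)·(-184.1) + (-2)·(-84.7) + (-1)·(-248.1) = 233.4 kJ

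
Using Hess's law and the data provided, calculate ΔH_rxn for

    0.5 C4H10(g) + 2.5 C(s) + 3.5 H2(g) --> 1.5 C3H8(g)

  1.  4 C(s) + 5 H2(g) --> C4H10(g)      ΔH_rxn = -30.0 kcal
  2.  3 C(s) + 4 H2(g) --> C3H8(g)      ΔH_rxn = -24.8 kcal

eq. 1 reversed and × 1/2: (-1/2)·(-30.0) = +15.0 kcal
eq. 2 × 3/2: (3/2)·(-24.8) = -37.2 kcal
By Hess's law, ΔH_rxn = (-1/2)·(-30.0) + (3/2)·(-24.8) = -22.2 kcal

ΔH_rxn = -22.2 kcal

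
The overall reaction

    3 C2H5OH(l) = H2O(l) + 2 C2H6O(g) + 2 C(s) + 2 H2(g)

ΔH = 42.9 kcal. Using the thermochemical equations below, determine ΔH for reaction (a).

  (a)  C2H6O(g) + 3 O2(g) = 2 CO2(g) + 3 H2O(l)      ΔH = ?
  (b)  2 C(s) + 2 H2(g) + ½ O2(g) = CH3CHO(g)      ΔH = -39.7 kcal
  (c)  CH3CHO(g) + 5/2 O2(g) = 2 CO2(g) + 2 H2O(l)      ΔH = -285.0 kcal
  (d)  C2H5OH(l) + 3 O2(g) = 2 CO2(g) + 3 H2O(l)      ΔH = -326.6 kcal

ΔH = -349.0 kcal

(a) reversed and × 2 (C2H6O(g) must end up as a product; scale by 2 for the 2 C2H6O(g)): contributes −2·x
(b) reversed (C(s) must end up as a product): +39.7 kcal
(c) reversed: +285.0 kcal
(d) × 3 (scale by 3 for the 3 C2H5OH(l)): (3)·(-326.6) = -979.8 kcal
+42.9 = (+39.7) + (+285.0) + (-979.8) − 2·x
x = (+42.9 − (-655.1)) / (-2) = -349.0 kcal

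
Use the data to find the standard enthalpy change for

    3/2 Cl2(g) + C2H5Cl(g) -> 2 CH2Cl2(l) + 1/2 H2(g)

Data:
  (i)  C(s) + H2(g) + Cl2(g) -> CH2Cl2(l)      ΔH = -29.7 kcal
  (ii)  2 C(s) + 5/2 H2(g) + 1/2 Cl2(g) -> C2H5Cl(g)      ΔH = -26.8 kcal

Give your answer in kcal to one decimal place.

(i) × 2: (2)·(-29.7) = -59.4 kcal
(ii) reversed: +26.8 kcal
ΔH = (2)·(-29.7) + (-1)·(-26.8) = -32.6 kcal

ΔH = -32.6 kcal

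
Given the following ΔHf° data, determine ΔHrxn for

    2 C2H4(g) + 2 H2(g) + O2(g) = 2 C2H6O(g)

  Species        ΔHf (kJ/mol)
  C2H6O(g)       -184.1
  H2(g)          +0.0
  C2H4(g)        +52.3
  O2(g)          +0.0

ΔHrxn = -472.8 kJ/mol

ΔH°rxn = Σ nΔHf°(products) − Σ nΔHf°(reactants).
Products: 2·(-184.1) = -368.2
Reactants: 2·(+52.3) + 2·(+0.0) + 1·(+0.0) = +104.6
ΔHrxn = (-368.2) − (+104.6) = -472.8 kJ/mol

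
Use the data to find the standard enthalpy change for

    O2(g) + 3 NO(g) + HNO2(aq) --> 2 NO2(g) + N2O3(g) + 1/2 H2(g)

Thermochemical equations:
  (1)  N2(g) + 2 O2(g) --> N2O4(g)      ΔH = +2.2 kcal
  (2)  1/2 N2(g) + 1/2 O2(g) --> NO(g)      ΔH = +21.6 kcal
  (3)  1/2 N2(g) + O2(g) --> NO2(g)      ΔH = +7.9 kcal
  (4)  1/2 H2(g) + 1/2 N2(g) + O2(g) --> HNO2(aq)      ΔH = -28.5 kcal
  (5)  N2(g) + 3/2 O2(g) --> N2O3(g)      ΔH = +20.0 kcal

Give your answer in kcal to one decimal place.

ΔH = -0.5 kcal

(1): not needed (N2O4(g) appears nowhere else).
(2) reversed and × 3 (NO(g) must end up as a reactant; ×3 to match 3 NO(g) in the target): (-3)·(+21.6) = -64.8 kcal
(3) × 2 (×2 to match 2 NO2(g) in the target): (2)·(+7.9) = +15.8 kcal
(4) reversed (reverse to put HNO2(aq) on the reactant side): +28.5 kcal
(5) as written (N2O3(g) already on the product side): +20.0 kcal
Since enthalpy is a state function, ΔH = (-64.8) + (+15.8) + (+28.5) + (+20.0) = -0.5 kcal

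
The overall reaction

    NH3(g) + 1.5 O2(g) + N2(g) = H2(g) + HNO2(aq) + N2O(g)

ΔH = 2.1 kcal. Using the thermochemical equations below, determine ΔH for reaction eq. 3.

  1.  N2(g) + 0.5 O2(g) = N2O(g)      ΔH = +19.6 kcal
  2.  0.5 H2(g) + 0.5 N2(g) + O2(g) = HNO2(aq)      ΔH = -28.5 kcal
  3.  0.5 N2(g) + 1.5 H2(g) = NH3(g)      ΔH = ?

eq. 1 as written: +19.6 kcal
eq. 2 as written: -28.5 kcal
eq. 3 reversed: contributes −x
+2.1 = (+19.6) + (-28.5) − x
x = (+2.1 − (-8.9)) / (-1) = -11.0 kcal

ΔH = -11.0 kcal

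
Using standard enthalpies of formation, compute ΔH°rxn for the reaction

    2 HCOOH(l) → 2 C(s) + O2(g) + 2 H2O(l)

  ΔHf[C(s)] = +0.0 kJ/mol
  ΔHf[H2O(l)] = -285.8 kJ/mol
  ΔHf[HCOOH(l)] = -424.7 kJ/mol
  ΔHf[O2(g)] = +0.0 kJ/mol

ΔH°rxn = 277.8 kJ/mol

Products: 2·(+0.0) + 1·(+0.0) + 2·(-285.8) = -571.6
Reactants: 2·(-424.7) = -849.4
ΔH°rxn = (-571.6) − (-849.4) = 277.8 kJ/mol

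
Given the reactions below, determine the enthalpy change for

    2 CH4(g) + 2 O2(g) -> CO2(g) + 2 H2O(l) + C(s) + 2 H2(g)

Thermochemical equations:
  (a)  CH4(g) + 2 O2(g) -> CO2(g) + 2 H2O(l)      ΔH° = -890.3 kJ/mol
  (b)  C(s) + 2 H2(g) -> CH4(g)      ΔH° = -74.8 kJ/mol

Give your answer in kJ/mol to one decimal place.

(a) as written (CO2(g) already on the product side): -890.3 kJ/mol
(b) reversed (C(s) must end up as a product): +74.8 kJ/mol
ΔH° = (1)·(-890.3) + (-1)·(-74.8) = -815.5 kJ/mol

ΔH° = -815.5 kJ/mol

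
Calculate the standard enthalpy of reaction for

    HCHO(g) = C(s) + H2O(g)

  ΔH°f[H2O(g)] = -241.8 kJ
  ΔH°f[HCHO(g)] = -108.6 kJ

ΔHrxn = -133.2 kJ

ΔH°rxn = Σ nΔHf°(products) − Σ nΔHf°(reactants).
Products: 1·(+0.0) + 1·(-241.8) = -241.8
Reactants: 1·(-108.6) = -108.6
ΔHrxn = (-241.8) − (-108.6) = -133.2 kJ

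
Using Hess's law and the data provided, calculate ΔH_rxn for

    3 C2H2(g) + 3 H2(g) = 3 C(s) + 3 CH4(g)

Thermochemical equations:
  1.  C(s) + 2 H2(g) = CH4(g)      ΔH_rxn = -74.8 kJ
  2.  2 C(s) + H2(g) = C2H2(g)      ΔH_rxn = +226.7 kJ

eq. 1 × 3 (×3 to match 3 CH4(g) in the target): (3)·(-74.8) = -224.4 kJ
eq. 2 reversed and × 3 (C2H2(g) must end up as a reactant; scale by 3 for the 3 C2H2(g)): (-3)·(+226.7) = -680.1 kJ
Since enthalpy is a state function, ΔH_rxn = (-224.4) + (-680.1) = -904.5 kJ

ΔH_rxn = -904.5 kJ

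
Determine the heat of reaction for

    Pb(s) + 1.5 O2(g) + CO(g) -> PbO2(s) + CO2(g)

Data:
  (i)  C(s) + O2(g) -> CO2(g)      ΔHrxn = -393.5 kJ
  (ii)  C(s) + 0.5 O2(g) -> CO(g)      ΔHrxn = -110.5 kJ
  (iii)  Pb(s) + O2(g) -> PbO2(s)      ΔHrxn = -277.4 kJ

(i) as written (CO2(g) already on the product side): -393.5 kJ
(ii) reversed (reverse to put CO(g) on the reactant side): +110.5 kJ
(iii) as written (PbO2(s) already on the product side): -277.4 kJ
ΔHrxn = (1)·(-393.5) + (-1)·(-110.5) + (1)·(-277.4) = -560.4 kJ

ΔHrxn = -560.4 kJ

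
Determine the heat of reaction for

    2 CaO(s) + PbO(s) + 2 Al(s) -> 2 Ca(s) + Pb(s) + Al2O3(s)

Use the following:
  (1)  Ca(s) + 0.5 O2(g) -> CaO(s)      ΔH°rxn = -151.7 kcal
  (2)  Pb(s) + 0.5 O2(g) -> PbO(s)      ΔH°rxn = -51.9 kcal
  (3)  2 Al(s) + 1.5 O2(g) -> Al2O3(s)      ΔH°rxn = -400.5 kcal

(1) reversed and × 2 (CaO(s) must end up as a reactant; ×2 to match 2 CaO(s) in the target): (-2)·(-151.7) = +303.4 kcal
(2) reversed (PbO(s) must end up as a reactant): +51.9 kcal
(3) as written (Al2O3(s) already on the product side): -400.5 kcal
By Hess's law, ΔH°rxn = (-2)·(-151.7) + (-1)·(-51.9) + (1)·(-400.5) = -45.2 kcal

ΔH°rxn = -45.2 kcal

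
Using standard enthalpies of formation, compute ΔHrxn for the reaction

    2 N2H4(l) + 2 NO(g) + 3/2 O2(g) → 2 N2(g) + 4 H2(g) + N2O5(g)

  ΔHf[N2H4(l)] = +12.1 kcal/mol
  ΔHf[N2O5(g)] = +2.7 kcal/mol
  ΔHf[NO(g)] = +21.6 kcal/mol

ΔH°rxn = Σ nΔHf°(products) − Σ nΔHf°(reactants).
Products: 2·(+0.0) + 4·(+0.0) + 1·(+2.7) = +2.7
Reactants: 2·(+12.1) + 2·(+21.6) + 3/2·(+0.0) = +67.4
ΔHrxn = (+2.7) − (+67.4) = -64.7 kcal/mol

ΔHrxn = -64.7 kcal/mol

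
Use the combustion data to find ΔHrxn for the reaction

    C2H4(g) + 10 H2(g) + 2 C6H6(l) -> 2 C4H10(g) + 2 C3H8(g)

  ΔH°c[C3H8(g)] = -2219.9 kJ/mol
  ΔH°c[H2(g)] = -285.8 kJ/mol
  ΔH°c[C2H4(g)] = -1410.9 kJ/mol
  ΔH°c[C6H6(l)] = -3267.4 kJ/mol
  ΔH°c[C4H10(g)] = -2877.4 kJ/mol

ΔHrxn = -609.1 kJ/mol

With combustion enthalpies, reactants minus products:
= [1·(-1410.9) + 10·(-285.8) + 2·(-3267.4)] − [2·(-2877.4) + 2·(-2219.9)]
= -609.1 kJ/mol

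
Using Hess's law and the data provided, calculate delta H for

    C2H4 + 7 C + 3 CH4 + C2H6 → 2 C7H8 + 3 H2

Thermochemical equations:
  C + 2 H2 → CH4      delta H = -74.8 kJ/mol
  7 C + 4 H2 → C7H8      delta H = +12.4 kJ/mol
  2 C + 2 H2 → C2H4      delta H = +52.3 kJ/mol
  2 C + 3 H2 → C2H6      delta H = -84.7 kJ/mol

equation 1 reversed and × 3: (-3)·(-74.8) = +224.4 kJ/mol
equation 2 × 2: (2)·(+12.4) = +24.8 kJ/mol
equation 3 reversed: -52.3 kJ/mol
equation 4 reversed: +84.7 kJ/mol
delta H = (+224.4) + (+24.8) + (-52.3) + (+84.7) = 281.6 kJ/mol

delta H = 281.6 kJ/mol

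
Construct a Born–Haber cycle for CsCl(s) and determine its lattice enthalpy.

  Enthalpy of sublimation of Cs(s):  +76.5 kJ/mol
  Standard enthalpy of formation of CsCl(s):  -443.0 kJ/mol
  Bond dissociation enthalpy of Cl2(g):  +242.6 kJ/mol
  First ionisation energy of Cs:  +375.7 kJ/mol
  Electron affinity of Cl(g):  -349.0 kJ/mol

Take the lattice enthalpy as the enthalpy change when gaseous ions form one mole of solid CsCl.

ΔHf° = 1·ΔHsub + 1·(ΣIE) + 1/2·D(Cl2) + 1·EA + U
-443.0 = 1·(+76.5) + 1·(+375.7) + 1/2·(+242.6) + 1·(-349.0) + U
U = -443.0 − (+224.5) = -667.5 kJ/mol

U = -667.5 kJ/mol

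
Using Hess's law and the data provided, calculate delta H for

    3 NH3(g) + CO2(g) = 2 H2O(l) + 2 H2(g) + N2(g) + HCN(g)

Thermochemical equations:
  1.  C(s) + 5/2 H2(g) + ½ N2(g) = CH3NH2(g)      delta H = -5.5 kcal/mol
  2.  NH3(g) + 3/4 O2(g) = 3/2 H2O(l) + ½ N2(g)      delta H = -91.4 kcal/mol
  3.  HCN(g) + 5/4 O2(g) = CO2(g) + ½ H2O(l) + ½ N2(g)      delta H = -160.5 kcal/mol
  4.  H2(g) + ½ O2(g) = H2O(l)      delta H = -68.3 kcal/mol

eq. 1: not needed (C(s) appears nowhere else).
eq. 2 × 3 (scale by 3 for the 3 NH3(g)): (3)·(-91.4) = -274.2 kcal/mol
eq. 3 reversed (HCN(g) must end up as a product): +160.5 kcal/mol
eq. 4 reversed and × 2: (-2)·(-68.3) = +136.6 kcal/mol
Since enthalpy is a state function, delta H = (3)·(-91.4) + (-1)·(-160.5) + (-2)·(-68.3) = 22.9 kcal/mol

delta H = 22.9 kcal/mol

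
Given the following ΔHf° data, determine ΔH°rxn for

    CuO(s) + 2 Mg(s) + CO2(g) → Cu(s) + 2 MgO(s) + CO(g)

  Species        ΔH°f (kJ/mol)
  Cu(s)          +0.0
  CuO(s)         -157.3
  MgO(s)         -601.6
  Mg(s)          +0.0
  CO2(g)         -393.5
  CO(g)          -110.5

ΔH°rxn = -762.9 kJ/mol

Products: 1·(+0.0) + 2·(-601.6) + 1·(-110.5) = -1313.7
Reactants: 1·(-157.3) + 2·(+0.0) + 1·(-393.5) = -550.8
ΔH°rxn = (-1313.7) − (-550.8) = -762.9 kJ/mol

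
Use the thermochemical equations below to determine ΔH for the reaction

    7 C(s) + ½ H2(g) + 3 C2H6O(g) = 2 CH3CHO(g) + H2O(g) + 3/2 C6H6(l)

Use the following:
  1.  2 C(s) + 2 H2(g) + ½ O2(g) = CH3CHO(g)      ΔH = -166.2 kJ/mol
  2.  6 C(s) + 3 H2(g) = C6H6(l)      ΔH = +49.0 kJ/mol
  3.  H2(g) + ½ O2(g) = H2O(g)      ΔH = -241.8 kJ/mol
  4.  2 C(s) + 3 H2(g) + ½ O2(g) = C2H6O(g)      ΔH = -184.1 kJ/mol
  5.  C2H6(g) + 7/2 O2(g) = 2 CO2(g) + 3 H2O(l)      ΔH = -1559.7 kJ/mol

ΔH = 51.6 kJ/mol

eq. 1 × 2: (2)·(-166.2) = -332.4 kJ/mol
eq. 2 × 3/2: (3/2)·(+49.0) = +73.5 kJ/mol
eq. 3 as written: -241.8 kJ/mol
eq. 4 reversed and × 3: (-3)·(-184.1) = +552.3 kJ/mol
eq. 5: not needed.
ΔH = (-332.4) + (+73.5) + (-241.8) + (+552.3) = 51.6 kJ/mol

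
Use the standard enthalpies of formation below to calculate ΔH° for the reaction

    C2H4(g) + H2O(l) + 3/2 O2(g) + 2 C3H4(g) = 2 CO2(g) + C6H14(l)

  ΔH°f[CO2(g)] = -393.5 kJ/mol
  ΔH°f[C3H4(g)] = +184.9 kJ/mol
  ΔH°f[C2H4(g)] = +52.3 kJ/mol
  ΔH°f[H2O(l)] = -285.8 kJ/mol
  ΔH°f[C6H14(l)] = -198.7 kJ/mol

Products: 2·(-393.5) + 1·(-198.7) = -985.7
Reactants: 1·(+52.3) + 1·(-285.8) + 3/2·(+0.0) + 2·(+184.9) = +136.3
ΔH° = (-985.7) − (+136.3) = -1122.0 kJ/mol

ΔH° = -1122.0 kJ/mol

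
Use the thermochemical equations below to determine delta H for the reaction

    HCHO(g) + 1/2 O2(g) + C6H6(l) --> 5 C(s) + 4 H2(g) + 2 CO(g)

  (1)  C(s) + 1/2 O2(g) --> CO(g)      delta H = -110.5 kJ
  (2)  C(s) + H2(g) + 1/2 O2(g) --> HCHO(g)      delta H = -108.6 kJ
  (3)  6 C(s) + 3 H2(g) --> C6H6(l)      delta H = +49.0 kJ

(1) × 2: (2)·(-110.5) = -221.0 kJ
(2) reversed: +108.6 kJ
(3) reversed: -49.0 kJ
Combining the equations, delta H = (2)·(-110.5) + (-1)·(-108.6) + (-1)·(+49.0) = -161.4 kJ

delta H = -161.4 kJ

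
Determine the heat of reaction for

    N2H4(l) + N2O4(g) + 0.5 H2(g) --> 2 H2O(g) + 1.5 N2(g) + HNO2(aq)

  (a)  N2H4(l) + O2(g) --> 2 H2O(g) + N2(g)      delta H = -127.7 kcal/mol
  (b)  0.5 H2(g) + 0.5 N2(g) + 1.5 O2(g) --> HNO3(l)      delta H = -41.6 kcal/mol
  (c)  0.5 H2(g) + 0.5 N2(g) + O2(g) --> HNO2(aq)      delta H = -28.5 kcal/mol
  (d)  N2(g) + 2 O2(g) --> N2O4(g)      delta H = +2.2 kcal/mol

delta H = -158.4 kcal/mol

(a) as written: -127.7 kcal/mol
(b): not needed.
(c) as written: -28.5 kcal/mol
(d) reversed: -2.2 kcal/mol
Since enthalpy is a state function, delta H = (-127.7) + (-28.5) + (-2.2) = -158.4 kcal/mol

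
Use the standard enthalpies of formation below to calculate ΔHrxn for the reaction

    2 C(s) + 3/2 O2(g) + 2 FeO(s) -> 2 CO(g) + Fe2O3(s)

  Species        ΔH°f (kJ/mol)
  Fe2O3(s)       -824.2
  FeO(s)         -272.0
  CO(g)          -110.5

ΔHrxn = -501.2 kJ/mol

Products: 2·(-110.5) + 1·(-824.2) = -1045.2
Reactants: 2·(+0.0) + 3/2·(+0.0) + 2·(-272.0) = -544.0
ΔHrxn = (-1045.2) − (-544.0) = -501.2 kJ/mol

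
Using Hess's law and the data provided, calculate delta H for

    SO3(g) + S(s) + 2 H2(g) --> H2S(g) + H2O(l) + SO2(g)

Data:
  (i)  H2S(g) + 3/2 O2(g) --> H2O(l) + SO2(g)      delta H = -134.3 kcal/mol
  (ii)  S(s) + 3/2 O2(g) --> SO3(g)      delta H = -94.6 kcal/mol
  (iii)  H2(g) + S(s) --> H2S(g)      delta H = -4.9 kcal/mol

(i) as written (H2O(l) already on the product side): -134.3 kcal/mol
(ii) reversed (SO3(g) must end up as a reactant): +94.6 kcal/mol
(iii) × 2 (scale by 2 for the 2 H2(g)): (2)·(-4.9) = -9.8 kcal/mol
Since enthalpy is a state function, delta H = (-134.3) + (+94.6) + (-9.8) = -49.5 kcal/mol

delta H = -49.5 kcal/mol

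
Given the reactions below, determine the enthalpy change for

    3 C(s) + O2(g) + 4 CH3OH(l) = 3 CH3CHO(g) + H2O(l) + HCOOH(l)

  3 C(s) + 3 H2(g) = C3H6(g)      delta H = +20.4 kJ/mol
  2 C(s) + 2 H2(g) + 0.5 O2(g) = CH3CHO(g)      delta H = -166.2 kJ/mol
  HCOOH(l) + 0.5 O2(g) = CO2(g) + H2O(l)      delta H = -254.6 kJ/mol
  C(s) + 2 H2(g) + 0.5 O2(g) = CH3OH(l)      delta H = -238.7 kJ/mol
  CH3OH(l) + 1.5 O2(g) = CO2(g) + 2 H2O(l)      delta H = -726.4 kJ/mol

equation 1: not needed.
equation 2 × 3: (3)·(-166.2) = -498.6 kJ/mol
equation 3 reversed: +254.6 kJ/mol
equation 4 reversed and × 3: (-3)·(-238.7) = +716.1 kJ/mol
equation 5 as written: -726.4 kJ/mol
Since enthalpy is a state function, delta H = (-498.6) + (+254.6) + (+716.1) + (-726.4) = -254.3 kJ/mol

delta H = -254.3 kJ/mol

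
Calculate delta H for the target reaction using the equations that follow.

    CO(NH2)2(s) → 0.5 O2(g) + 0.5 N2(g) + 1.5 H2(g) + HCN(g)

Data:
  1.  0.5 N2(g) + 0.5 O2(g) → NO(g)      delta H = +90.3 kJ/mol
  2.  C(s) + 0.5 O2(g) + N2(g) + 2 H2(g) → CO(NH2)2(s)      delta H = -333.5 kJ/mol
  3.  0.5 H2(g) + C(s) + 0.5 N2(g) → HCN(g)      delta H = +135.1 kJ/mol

delta H = 468.6 kJ/mol

eq. 1: not needed (NO(g) appears nowhere else).
eq. 2 reversed (reverse to put CO(NH2)2(s) on the reactant side): +333.5 kJ/mol
eq. 3 as written (HCN(g) already on the product side): +135.1 kJ/mol
By Hess's law, delta H = (+333.5) + (+135.1) = 468.6 kJ/mol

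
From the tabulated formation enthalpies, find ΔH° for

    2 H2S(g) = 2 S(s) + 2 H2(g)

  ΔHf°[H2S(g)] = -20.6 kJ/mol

Products: 2·(+0.0) + 2·(+0.0) = +0.0
Reactants: 2·(-20.6) = -41.2
ΔH° = (+0.0) − (-41.2) = 41.2 kJ/mol

ΔH° = 41.2 kJ/mol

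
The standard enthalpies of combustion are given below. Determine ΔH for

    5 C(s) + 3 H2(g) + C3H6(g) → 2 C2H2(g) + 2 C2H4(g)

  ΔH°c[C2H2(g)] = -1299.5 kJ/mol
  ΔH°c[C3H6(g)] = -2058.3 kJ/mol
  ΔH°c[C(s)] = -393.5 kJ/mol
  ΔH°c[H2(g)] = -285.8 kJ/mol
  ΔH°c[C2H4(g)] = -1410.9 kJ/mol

ΔH = 537.6 kJ/mol

Using ΔH = Σ nΔHc°(reactants) − Σ nΔHc°(products):
= [5·(-393.5) + 3·(-285.8) + 1·(-2058.3)] − [2·(-1299.5) + 2·(-1410.9)]
= 537.6 kJ/mol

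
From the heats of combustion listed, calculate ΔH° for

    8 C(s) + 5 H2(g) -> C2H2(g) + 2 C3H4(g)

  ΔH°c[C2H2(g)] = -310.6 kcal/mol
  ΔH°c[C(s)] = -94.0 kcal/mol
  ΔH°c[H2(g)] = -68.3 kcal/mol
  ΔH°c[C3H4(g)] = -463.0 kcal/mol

With combustion enthalpies, reactants minus products:
= [8·(-94.0) + 5·(-68.3)] − [1·(-310.6) + 2·(-463.0)]
= 143.1 kcal/mol

ΔH° = 143.1 kcal/mol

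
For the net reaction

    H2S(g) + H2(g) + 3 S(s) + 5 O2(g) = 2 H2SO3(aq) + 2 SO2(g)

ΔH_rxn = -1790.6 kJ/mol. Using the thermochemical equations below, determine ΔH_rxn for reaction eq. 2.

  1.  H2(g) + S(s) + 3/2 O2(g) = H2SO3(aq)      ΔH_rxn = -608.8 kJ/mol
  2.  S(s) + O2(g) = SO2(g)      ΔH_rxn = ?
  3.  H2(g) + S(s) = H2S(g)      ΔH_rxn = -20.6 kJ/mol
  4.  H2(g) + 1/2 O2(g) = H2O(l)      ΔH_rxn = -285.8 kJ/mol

ΔH_rxn = -296.8 kJ/mol

eq. 1 × 2 (×2 to match 2 H2SO3(aq) in the target): (2)·(-608.8) = -1217.6 kJ/mol
eq. 2 × 2 (×2 to match 2 SO2(g) in the target): contributes 2·x
eq. 3 reversed (H2S(g) must end up as a reactant): +20.6 kJ/mol
eq. 4: not needed (H2O(l) appears nowhere else).
-1790.6 = (-1217.6) + (+20.6) + 2·x
x = (-1790.6 − (-1197.0)) / (2) = -296.8 kJ/mol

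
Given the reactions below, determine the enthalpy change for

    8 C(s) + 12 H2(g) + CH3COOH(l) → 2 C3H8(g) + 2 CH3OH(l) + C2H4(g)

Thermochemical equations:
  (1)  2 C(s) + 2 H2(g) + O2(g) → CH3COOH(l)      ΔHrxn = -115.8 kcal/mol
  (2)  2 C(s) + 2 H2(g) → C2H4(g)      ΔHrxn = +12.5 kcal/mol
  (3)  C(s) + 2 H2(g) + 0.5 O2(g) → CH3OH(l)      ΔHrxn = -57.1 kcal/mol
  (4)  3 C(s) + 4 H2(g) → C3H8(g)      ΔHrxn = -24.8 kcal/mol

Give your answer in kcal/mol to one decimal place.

ΔHrxn = -35.5 kcal/mol

(1) reversed (CH3COOH(l) must end up as a reactant): +115.8 kcal/mol
(2) as written (C2H4(g) already on the product side): +12.5 kcal/mol
(3) × 2 (scale by 2 for the 2 CH3OH(l)): (2)·(-57.1) = -114.2 kcal/mol
(4) × 2 (scale by 2 for the 2 C3H8(g)): (2)·(-24.8) = -49.6 kcal/mol
Combining the equations, ΔHrxn = (-1)·(-115.8) + (1)·(+12.5) + (2)·(-57.1) + (2)·(-24.8) = -35.5 kcal/mol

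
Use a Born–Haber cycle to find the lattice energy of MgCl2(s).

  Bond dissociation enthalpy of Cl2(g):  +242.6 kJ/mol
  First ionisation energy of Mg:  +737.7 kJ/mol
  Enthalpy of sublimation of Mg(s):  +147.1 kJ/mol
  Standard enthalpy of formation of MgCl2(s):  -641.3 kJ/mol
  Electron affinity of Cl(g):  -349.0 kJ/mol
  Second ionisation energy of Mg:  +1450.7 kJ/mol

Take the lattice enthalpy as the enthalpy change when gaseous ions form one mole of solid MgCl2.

U = -2521.4 kJ/mol

ΔHf° = 1·ΔHsub + 1·(ΣIE) + 1·D(Cl2) + 2·EA + U
-641.3 = 1·(+147.1) + 1·(+2188.4) + 1·(+242.6) + 2·(-349.0) + U
U = -641.3 − (+1880.1) = -2521.4 kJ/mol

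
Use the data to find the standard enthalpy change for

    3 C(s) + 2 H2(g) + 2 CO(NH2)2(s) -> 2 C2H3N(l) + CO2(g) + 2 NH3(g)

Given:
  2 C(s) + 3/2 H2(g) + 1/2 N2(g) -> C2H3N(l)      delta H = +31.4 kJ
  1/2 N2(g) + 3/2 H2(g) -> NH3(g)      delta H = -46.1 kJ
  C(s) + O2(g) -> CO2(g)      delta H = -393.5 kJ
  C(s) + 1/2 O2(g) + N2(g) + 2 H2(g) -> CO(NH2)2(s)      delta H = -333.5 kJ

delta H = 244.1 kJ

equation 1 × 2: (2)·(+31.4) = +62.8 kJ
equation 2 × 2: (2)·(-46.1) = -92.2 kJ
equation 3 as written: -393.5 kJ
equation 4 reversed and × 2: (-2)·(-333.5) = +667.0 kJ
Combining the equations, delta H = (2)·(+31.4) + (2)·(-46.1) + (1)·(-393.5) + (-2)·(-333.5) = 244.1 kJ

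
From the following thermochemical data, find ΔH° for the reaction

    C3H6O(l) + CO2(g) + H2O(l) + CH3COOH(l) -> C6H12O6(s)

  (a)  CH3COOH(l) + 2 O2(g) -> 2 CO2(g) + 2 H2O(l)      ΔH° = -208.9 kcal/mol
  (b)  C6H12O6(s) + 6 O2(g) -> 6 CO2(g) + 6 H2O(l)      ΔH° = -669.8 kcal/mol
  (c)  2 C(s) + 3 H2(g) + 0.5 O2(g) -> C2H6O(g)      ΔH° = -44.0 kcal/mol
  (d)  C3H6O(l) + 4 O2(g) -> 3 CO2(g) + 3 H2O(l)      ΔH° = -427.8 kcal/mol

ΔH° = 33.1 kcal/mol

(a) as written: -208.9 kcal/mol
(b) reversed: +669.8 kcal/mol
(c): not needed.
(d) as written: -427.8 kcal/mol
Combining the equations, ΔH° = (-208.9) + (+669.8) + (-427.8) = 33.1 kcal/mol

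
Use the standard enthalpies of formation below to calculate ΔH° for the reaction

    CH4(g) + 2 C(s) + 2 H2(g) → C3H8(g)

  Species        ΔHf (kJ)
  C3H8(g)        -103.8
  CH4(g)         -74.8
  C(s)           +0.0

Products: 1·(-103.8) = -103.8
Reactants: 1·(-74.8) + 2·(+0.0) + 2·(+0.0) = -74.8
ΔH° = (-103.8) − (-74.8) = -29.0 kJ

ΔH° = -29.0 kJ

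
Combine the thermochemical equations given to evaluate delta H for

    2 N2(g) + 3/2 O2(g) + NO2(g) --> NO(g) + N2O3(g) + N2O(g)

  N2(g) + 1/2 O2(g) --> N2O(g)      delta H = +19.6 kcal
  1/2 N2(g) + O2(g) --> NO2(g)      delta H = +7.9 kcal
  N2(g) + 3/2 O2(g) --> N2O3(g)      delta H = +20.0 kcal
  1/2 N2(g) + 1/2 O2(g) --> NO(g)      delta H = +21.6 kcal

equation 1 as written (N2O(g) already on the product side): +19.6 kcal
equation 2 reversed (reverse to put NO2(g) on the reactant side): -7.9 kcal
equation 3 as written (N2O3(g) already on the product side): +20.0 kcal
equation 4 as written (NO(g) already on the product side): +21.6 kcal
Since enthalpy is a state function, delta H = (+19.6) + (-7.9) + (+20.0) + (+21.6) = 53.3 kcal

delta H = 53.3 kcal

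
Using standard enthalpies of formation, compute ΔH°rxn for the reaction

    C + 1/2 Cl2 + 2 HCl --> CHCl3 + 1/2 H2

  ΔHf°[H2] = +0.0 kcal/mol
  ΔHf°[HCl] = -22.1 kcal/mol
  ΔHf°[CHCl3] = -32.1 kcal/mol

Products: 1·(-32.1) + 1/2·(+0.0) = -32.1
Reactants: 1·(+0.0) + 1/2·(+0.0) + 2·(-22.1) = -44.2
ΔH°rxn = (-32.1) − (-44.2) = 12.1 kcal/mol

ΔH°rxn = 12.1 kcal/mol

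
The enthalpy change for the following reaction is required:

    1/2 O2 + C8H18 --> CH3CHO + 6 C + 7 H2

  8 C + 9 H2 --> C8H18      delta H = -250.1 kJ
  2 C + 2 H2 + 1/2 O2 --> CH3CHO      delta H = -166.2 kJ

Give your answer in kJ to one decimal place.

equation 1 reversed: +250.1 kJ
equation 2 as written: -166.2 kJ
delta H = (+250.1) + (-166.2) = 83.9 kJ

delta H = 83.9 kJ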